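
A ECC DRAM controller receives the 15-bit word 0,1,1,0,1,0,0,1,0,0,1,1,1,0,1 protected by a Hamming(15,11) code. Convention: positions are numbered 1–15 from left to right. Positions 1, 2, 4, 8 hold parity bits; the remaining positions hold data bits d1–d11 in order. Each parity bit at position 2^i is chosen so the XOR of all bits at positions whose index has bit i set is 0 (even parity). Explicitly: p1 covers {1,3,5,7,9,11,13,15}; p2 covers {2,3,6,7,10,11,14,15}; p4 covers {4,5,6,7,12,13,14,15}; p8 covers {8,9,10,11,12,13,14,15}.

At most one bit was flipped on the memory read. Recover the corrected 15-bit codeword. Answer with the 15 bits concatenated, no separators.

s1 (pos 1,3,5,7,9,11,13,15): 0⊕1⊕1⊕0⊕0⊕1⊕1⊕1 = 1
s2 (pos 2,3,6,7,10,11,14,15): 1⊕1⊕0⊕0⊕0⊕1⊕0⊕1 = 0
s4 (pos 4,5,6,7,12,13,14,15): 0⊕1⊕0⊕0⊕1⊕1⊕0⊕1 = 0
s8 (pos 8,9,10,11,12,13,14,15): 1⊕0⊕0⊕1⊕1⊕1⊕0⊕1 = 1
Syndrome s8…s1 = 1001 → error at position 9.
Flip position 9: 011010010011101 → 011010011011101

011010011011101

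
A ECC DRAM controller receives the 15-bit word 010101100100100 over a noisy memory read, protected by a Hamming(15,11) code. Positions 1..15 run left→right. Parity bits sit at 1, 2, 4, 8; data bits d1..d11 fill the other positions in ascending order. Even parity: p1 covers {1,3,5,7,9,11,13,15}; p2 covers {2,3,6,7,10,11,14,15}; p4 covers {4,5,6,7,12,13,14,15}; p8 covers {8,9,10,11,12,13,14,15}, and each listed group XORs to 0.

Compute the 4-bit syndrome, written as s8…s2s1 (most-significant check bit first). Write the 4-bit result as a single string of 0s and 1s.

0000

s1 (pos 1,3,5,7,9,11,13,15): 0⊕0⊕0⊕1⊕0⊕0⊕1⊕0 = 0
s2 (pos 2,3,6,7,10,11,14,15): 1⊕0⊕1⊕1⊕1⊕0⊕0⊕0 = 0
s4 (pos 4,5,6,7,12,13,14,15): 1⊕0⊕1⊕1⊕0⊕1⊕0⊕0 = 0
s8 (pos 8,9,10,11,12,13,14,15): 0⊕0⊕1⊕0⊕0⊕1⊕0⊕0 = 0
Syndrome s8…s1 = 0000 → no error.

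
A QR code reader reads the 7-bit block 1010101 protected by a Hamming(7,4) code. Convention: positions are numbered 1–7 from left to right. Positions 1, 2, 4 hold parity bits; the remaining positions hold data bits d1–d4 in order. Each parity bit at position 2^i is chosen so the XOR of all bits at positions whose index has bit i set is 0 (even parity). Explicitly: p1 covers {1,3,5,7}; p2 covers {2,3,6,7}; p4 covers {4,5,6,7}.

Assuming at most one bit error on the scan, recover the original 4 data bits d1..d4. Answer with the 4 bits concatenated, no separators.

1101

s1 (pos 1,3,5,7): 1⊕1⊕1⊕1 = 0
s2 (pos 2,3,6,7): 0⊕1⊕0⊕1 = 0
s4 (pos 4,5,6,7): 0⊕1⊕0⊕1 = 0
Syndrome s4…s1 = 000 → no error.
Read data bits from positions 3,5,6,7: 1101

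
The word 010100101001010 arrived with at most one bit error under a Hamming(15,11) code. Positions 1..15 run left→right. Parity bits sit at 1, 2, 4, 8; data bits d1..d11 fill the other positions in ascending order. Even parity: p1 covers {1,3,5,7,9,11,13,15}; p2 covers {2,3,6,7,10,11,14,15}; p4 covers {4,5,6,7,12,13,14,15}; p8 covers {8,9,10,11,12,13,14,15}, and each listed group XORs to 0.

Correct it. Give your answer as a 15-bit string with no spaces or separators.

010100101101010

s1 (pos 1,3,5,7,9,11,13,15): 0⊕0⊕0⊕1⊕1⊕0⊕0⊕0 = 0
s2 (pos 2,3,6,7,10,11,14,15): 1⊕0⊕0⊕1⊕0⊕0⊕1⊕0 = 1
s4 (pos 4,5,6,7,12,13,14,15): 1⊕0⊕0⊕1⊕1⊕0⊕1⊕0 = 0
s8 (pos 8,9,10,11,12,13,14,15): 0⊕1⊕0⊕0⊕1⊕0⊕1⊕0 = 1
Syndrome s8…s1 = 1010 → error at position 10.
Flip position 10: 010100101001010 → 010100101101010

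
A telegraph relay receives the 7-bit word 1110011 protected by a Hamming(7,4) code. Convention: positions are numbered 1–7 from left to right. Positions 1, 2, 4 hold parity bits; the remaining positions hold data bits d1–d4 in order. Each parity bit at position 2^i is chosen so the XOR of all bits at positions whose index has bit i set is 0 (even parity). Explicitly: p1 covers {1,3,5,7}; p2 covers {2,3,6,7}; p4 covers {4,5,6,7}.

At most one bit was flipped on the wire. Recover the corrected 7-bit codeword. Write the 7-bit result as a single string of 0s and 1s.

0110011

s1 (pos 1,3,5,7): 1⊕1⊕0⊕1 = 1
s2 (pos 2,3,6,7): 1⊕1⊕1⊕1 = 0
s4 (pos 4,5,6,7): 0⊕0⊕1⊕1 = 0
Syndrome s4…s1 = 001 → error at position 1.
Flip position 1: 1110011 → 0110011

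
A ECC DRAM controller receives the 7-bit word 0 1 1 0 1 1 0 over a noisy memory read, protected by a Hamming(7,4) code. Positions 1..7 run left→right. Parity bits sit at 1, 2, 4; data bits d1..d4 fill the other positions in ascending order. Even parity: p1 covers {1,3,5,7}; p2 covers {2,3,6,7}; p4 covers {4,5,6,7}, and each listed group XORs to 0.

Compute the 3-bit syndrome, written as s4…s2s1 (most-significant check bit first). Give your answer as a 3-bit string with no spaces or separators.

s1 (pos 1,3,5,7): 0⊕1⊕1⊕0 = 0
s2 (pos 2,3,6,7): 1⊕1⊕1⊕0 = 1
s4 (pos 4,5,6,7): 0⊕1⊕1⊕0 = 0
Syndrome s4…s1 = 010 → error at position 2.

010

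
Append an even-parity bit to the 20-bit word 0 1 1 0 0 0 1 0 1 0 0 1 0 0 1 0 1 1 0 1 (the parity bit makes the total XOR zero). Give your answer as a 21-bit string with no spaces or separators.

011000101001001011011

XOR of the 20 data bits: 0⊕1⊕1⊕0⊕0⊕0⊕1⊕0⊕1⊕0⊕0⊕1⊕0⊕0⊕1⊕0⊕1⊕1⊕0⊕1 = 1
Parity bit = 1 (so all 21 bits XOR to 0).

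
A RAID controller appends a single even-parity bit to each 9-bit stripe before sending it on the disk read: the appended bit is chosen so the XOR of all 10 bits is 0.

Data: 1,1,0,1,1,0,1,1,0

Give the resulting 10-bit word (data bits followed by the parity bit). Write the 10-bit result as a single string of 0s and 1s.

XOR of the 9 data bits: 1⊕1⊕0⊕1⊕1⊕0⊕1⊕1⊕0 = 0
Parity bit = 0 (so all 10 bits XOR to 0).

1101101100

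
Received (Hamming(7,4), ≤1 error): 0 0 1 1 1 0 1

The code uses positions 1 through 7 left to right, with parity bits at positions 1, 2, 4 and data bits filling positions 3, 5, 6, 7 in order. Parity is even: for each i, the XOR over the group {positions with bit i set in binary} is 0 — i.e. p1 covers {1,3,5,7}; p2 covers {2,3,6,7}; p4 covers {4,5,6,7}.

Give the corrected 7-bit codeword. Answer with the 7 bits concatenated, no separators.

0011001

s1 (pos 1,3,5,7): 0⊕1⊕1⊕1 = 1
s2 (pos 2,3,6,7): 0⊕1⊕0⊕1 = 0
s4 (pos 4,5,6,7): 1⊕1⊕0⊕1 = 1
Syndrome s4…s1 = 101 → error at position 5.
Flip position 5: 0011101 → 0011001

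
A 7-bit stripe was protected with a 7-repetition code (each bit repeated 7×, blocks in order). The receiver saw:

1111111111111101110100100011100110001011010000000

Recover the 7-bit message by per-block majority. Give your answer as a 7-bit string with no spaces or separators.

Block 1 (1111111): 7 ones → 1
Block 2 (1111111): 7 ones → 1
Block 3 (0111010): 4 ones → 1
Block 4 (0100011): 3 ones → 0
Block 5 (1001100): 3 ones → 0
Block 6 (0101101): 4 ones → 1
Block 7 (0000000): 0 ones → 0

1110010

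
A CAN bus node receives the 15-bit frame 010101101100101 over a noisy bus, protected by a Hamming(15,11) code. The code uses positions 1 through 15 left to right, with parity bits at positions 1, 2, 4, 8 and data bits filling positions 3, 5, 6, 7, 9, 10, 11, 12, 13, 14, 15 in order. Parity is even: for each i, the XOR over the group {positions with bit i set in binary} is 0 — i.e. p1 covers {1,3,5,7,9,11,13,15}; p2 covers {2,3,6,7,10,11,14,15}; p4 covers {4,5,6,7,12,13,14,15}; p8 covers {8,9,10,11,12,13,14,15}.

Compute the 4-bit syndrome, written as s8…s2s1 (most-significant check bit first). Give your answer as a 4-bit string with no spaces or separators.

0110

s1 (pos 1,3,5,7,9,11,13,15): 0⊕0⊕0⊕1⊕1⊕0⊕1⊕1 = 0
s2 (pos 2,3,6,7,10,11,14,15): 1⊕0⊕1⊕1⊕1⊕0⊕0⊕1 = 1
s4 (pos 4,5,6,7,12,13,14,15): 1⊕0⊕1⊕1⊕0⊕1⊕0⊕1 = 1
s8 (pos 8,9,10,11,12,13,14,15): 0⊕1⊕1⊕0⊕0⊕1⊕0⊕1 = 0
Syndrome s8…s1 = 0110 → error at position 6.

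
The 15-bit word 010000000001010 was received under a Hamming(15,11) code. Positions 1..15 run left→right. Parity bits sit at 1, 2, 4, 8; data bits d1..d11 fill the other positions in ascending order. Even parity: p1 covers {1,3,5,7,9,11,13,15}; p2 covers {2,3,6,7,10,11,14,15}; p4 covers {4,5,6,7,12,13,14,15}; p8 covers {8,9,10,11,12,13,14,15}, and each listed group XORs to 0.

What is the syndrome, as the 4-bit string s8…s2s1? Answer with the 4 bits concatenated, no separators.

0000

s1 (pos 1,3,5,7,9,11,13,15): 0⊕0⊕0⊕0⊕0⊕0⊕0⊕0 = 0
s2 (pos 2,3,6,7,10,11,14,15): 1⊕0⊕0⊕0⊕0⊕0⊕1⊕0 = 0
s4 (pos 4,5,6,7,12,13,14,15): 0⊕0⊕0⊕0⊕1⊕0⊕1⊕0 = 0
s8 (pos 8,9,10,11,12,13,14,15): 0⊕0⊕0⊕0⊕1⊕0⊕1⊕0 = 0
Syndrome s8…s1 = 0000 → no error.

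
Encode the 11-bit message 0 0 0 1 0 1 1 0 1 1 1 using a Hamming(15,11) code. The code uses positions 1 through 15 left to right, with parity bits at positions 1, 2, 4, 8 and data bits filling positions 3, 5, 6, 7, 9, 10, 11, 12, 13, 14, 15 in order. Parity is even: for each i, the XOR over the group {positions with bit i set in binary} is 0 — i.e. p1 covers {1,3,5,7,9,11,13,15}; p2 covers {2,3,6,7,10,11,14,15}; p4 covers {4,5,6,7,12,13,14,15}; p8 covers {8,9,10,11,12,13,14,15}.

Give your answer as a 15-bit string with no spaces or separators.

Place data at non-parity positions: p1 p2 0 p4 0 0 1 p8 0 1 1 0 1 1 1
p1 (pos 1,3,5,7,9,11,13,15): XOR of data positions = 0⊕0⊕1⊕0⊕1⊕1⊕1 = 0
p2 (pos 2,3,6,7,10,11,14,15): XOR of data positions = 0⊕0⊕1⊕1⊕1⊕1⊕1 = 1
p4 (pos 4,5,6,7,12,13,14,15): XOR of data positions = 0⊕0⊕1⊕0⊕1⊕1⊕1 = 0
p8 (pos 8,9,10,11,12,13,14,15): XOR of data positions = 0⊕1⊕1⊕0⊕1⊕1⊕1 = 1
Codeword: 010000110110111

010000110110111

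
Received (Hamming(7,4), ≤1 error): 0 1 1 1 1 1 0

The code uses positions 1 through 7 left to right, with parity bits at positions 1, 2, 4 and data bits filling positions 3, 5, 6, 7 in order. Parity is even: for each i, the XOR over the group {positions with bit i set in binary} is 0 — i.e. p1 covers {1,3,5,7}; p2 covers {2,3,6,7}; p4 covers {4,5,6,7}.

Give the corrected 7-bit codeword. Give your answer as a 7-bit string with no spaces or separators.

0111100

s1 (pos 1,3,5,7): 0⊕1⊕1⊕0 = 0
s2 (pos 2,3,6,7): 1⊕1⊕1⊕0 = 1
s4 (pos 4,5,6,7): 1⊕1⊕1⊕0 = 1
Syndrome s4…s1 = 110 → error at position 6.
Flip position 6: 0111110 → 0111100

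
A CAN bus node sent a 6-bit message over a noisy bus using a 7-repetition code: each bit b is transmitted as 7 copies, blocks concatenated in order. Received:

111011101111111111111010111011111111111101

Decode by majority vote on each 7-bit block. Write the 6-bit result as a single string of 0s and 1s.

111111

Block 1 (1110111): 6 ones → 1
Block 2 (0111111): 6 ones → 1
Block 3 (1111111): 7 ones → 1
Block 4 (0101110): 4 ones → 1
Block 5 (1111111): 7 ones → 1
Block 6 (1111101): 6 ones → 1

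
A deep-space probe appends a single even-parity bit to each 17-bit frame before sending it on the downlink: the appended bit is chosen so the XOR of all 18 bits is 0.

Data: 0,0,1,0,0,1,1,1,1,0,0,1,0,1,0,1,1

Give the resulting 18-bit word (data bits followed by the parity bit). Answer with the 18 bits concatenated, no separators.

001001111001010111

XOR of the 17 data bits: 0⊕0⊕1⊕0⊕0⊕1⊕1⊕1⊕1⊕0⊕0⊕1⊕0⊕1⊕0⊕1⊕1 = 1
Parity bit = 1 (so all 18 bits XOR to 0).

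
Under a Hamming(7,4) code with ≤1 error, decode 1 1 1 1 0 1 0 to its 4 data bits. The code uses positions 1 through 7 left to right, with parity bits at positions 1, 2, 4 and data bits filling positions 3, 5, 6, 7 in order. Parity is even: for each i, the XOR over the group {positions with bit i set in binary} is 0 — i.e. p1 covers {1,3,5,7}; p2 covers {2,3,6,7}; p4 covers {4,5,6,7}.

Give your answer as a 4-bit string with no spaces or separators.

1010

s1 (pos 1,3,5,7): 1⊕1⊕0⊕0 = 0
s2 (pos 2,3,6,7): 1⊕1⊕1⊕0 = 1
s4 (pos 4,5,6,7): 1⊕0⊕1⊕0 = 0
Syndrome s4…s1 = 010 → error at position 2.
Flip position 2: 1111010 → 1011010
Read data bits from positions 3,5,6,7: 1010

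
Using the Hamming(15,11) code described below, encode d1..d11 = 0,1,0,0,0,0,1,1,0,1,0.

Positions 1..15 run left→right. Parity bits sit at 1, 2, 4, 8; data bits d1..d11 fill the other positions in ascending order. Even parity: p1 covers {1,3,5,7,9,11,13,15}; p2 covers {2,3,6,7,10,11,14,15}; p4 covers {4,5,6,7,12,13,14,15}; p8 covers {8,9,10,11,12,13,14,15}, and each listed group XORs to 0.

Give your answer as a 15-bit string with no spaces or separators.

Place data at non-parity positions: p1 p2 0 p4 1 0 0 p8 0 0 1 1 0 1 0
p1 (pos 1,3,5,7,9,11,13,15): XOR of data positions = 0⊕1⊕0⊕0⊕1⊕0⊕0 = 0
p2 (pos 2,3,6,7,10,11,14,15): XOR of data positions = 0⊕0⊕0⊕0⊕1⊕1⊕0 = 0
p4 (pos 4,5,6,7,12,13,14,15): XOR of data positions = 1⊕0⊕0⊕1⊕0⊕1⊕0 = 1
p8 (pos 8,9,10,11,12,13,14,15): XOR of data positions = 0⊕0⊕1⊕1⊕0⊕1⊕0 = 1
Codeword: 000110010011010

000110010011010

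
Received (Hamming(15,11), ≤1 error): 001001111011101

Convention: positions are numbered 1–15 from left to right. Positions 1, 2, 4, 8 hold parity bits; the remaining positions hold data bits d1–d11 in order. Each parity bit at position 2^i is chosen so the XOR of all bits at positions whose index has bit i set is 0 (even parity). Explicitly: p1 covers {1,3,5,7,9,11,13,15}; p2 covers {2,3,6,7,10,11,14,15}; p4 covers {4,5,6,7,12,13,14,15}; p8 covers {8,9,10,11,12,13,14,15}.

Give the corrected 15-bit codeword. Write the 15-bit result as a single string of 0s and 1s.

s1 (pos 1,3,5,7,9,11,13,15): 0⊕1⊕0⊕1⊕1⊕1⊕1⊕1 = 0
s2 (pos 2,3,6,7,10,11,14,15): 0⊕1⊕1⊕1⊕0⊕1⊕0⊕1 = 1
s4 (pos 4,5,6,7,12,13,14,15): 0⊕0⊕1⊕1⊕1⊕1⊕0⊕1 = 1
s8 (pos 8,9,10,11,12,13,14,15): 1⊕1⊕0⊕1⊕1⊕1⊕0⊕1 = 0
Syndrome s8…s1 = 0110 → error at position 6.
Flip position 6: 001001111011101 → 001000111011101

001000111011101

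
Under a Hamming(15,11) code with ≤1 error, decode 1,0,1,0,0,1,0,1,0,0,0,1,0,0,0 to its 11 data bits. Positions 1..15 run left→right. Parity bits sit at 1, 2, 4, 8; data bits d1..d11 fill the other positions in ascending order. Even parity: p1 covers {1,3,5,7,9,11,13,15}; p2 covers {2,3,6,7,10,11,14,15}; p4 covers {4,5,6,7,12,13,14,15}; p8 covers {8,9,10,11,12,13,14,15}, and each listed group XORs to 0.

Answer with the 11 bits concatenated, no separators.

s1 (pos 1,3,5,7,9,11,13,15): 1⊕1⊕0⊕0⊕0⊕0⊕0⊕0 = 0
s2 (pos 2,3,6,7,10,11,14,15): 0⊕1⊕1⊕0⊕0⊕0⊕0⊕0 = 0
s4 (pos 4,5,6,7,12,13,14,15): 0⊕0⊕1⊕0⊕1⊕0⊕0⊕0 = 0
s8 (pos 8,9,10,11,12,13,14,15): 1⊕0⊕0⊕0⊕1⊕0⊕0⊕0 = 0
Syndrome s8…s1 = 0000 → no error.
Read data bits from positions 3,5,6,7,9,10,11,12,13,14,15: 10100001000

10100001000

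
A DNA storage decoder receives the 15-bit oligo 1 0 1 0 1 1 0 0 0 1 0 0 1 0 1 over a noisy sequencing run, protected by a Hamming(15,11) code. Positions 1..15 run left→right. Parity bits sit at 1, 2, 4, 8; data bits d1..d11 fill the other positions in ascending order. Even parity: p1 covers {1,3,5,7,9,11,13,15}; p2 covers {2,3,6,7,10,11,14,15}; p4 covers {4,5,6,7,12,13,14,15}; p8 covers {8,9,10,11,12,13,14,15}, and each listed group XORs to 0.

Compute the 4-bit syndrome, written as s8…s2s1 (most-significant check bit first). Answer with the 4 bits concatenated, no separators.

1001

s1 (pos 1,3,5,7,9,11,13,15): 1⊕1⊕1⊕0⊕0⊕0⊕1⊕1 = 1
s2 (pos 2,3,6,7,10,11,14,15): 0⊕1⊕1⊕0⊕1⊕0⊕0⊕1 = 0
s4 (pos 4,5,6,7,12,13,14,15): 0⊕1⊕1⊕0⊕0⊕1⊕0⊕1 = 0
s8 (pos 8,9,10,11,12,13,14,15): 0⊕0⊕1⊕0⊕0⊕1⊕0⊕1 = 1
Syndrome s8…s1 = 1001 → error at position 9.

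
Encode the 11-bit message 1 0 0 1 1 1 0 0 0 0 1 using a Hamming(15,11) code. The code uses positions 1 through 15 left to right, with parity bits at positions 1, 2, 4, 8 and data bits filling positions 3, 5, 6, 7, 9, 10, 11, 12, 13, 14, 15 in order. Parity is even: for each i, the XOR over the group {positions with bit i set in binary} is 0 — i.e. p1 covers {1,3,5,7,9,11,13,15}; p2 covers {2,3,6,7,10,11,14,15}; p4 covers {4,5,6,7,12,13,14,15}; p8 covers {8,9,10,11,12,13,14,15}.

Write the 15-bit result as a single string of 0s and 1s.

001000111100001

Place data at non-parity positions: p1 p2 1 p4 0 0 1 p8 1 1 0 0 0 0 1
p1 (pos 1,3,5,7,9,11,13,15): XOR of data positions = 1⊕0⊕1⊕1⊕0⊕0⊕1 = 0
p2 (pos 2,3,6,7,10,11,14,15): XOR of data positions = 1⊕0⊕1⊕1⊕0⊕0⊕1 = 0
p4 (pos 4,5,6,7,12,13,14,15): XOR of data positions = 0⊕0⊕1⊕0⊕0⊕0⊕1 = 0
p8 (pos 8,9,10,11,12,13,14,15): XOR of data positions = 1⊕1⊕0⊕0⊕0⊕0⊕1 = 1
Codeword: 001000111100001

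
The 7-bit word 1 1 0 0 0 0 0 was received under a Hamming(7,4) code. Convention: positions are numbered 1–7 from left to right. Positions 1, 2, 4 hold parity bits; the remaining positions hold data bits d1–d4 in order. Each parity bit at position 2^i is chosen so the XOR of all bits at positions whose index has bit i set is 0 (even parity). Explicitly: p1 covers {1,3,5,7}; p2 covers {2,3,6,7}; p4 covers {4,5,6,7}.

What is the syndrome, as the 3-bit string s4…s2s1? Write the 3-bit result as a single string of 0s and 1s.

s1 (pos 1,3,5,7): 1⊕0⊕0⊕0 = 1
s2 (pos 2,3,6,7): 1⊕0⊕0⊕0 = 1
s4 (pos 4,5,6,7): 0⊕0⊕0⊕0 = 0
Syndrome s4…s1 = 011 → error at position 3.

011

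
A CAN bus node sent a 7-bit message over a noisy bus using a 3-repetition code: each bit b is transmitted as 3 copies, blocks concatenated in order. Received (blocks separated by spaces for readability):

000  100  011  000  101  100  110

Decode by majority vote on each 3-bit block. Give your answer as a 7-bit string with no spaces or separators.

0010101

Block 1 (000): 0 ones → 0
Block 2 (100): 1 one → 0
Block 3 (011): 2 ones → 1
Block 4 (000): 0 ones → 0
Block 5 (101): 2 ones → 1
Block 6 (100): 1 one → 0
Block 7 (110): 2 ones → 1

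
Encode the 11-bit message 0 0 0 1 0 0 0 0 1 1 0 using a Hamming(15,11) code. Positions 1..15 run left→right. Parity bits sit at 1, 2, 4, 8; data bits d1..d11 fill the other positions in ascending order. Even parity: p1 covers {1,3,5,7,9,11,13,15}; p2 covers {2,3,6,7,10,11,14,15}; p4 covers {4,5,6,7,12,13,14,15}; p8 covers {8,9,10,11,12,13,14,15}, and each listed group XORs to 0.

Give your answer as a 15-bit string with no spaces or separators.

Place data at non-parity positions: p1 p2 0 p4 0 0 1 p8 0 0 0 0 1 1 0
p1 (pos 1,3,5,7,9,11,13,15): XOR of data positions = 0⊕0⊕1⊕0⊕0⊕1⊕0 = 0
p2 (pos 2,3,6,7,10,11,14,15): XOR of data positions = 0⊕0⊕1⊕0⊕0⊕1⊕0 = 0
p4 (pos 4,5,6,7,12,13,14,15): XOR of data positions = 0⊕0⊕1⊕0⊕1⊕1⊕0 = 1
p8 (pos 8,9,10,11,12,13,14,15): XOR of data positions = 0⊕0⊕0⊕0⊕1⊕1⊕0 = 0
Codeword: 000100100000110

000100100000110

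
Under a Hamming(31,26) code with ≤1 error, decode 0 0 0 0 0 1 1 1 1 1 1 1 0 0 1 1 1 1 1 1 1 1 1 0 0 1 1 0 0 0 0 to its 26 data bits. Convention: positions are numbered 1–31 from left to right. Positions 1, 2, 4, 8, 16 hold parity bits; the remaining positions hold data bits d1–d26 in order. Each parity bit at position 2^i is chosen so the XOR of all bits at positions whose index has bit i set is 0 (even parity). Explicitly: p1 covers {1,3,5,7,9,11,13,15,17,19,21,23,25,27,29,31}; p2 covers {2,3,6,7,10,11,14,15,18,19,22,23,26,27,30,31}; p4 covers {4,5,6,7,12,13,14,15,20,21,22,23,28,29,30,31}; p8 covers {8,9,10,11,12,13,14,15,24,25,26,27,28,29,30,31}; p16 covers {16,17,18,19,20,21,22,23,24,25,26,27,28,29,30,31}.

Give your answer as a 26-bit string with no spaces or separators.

10111111001111111100110000

s1 (pos 1,3,5,7,9,11,13,15,17,19,21,23,25,27,29,31): 0⊕0⊕0⊕1⊕1⊕1⊕0⊕1⊕1⊕1⊕1⊕1⊕0⊕1⊕0⊕0 = 1
s2 (pos 2,3,6,7,10,11,14,15,18,19,22,23,26,27,30,31): 0⊕0⊕1⊕1⊕1⊕1⊕0⊕1⊕1⊕1⊕1⊕1⊕1⊕1⊕0⊕0 = 1
s4 (pos 4,5,6,7,12,13,14,15,20,21,22,23,28,29,30,31): 0⊕0⊕1⊕1⊕1⊕0⊕0⊕1⊕1⊕1⊕1⊕1⊕0⊕0⊕0⊕0 = 0
s8 (pos 8,9,10,11,12,13,14,15,24,25,26,27,28,29,30,31): 1⊕1⊕1⊕1⊕1⊕0⊕0⊕1⊕0⊕0⊕1⊕1⊕0⊕0⊕0⊕0 = 0
s16 (pos 16,17,18,19,20,21,22,23,24,25,26,27,28,29,30,31): 1⊕1⊕1⊕1⊕1⊕1⊕1⊕1⊕0⊕0⊕1⊕1⊕0⊕0⊕0⊕0 = 0
Syndrome s16…s1 = 00011 → error at position 3.
Flip position 3: 0000011111110011111111100110000 → 0010011111110011111111100110000
Read data bits from positions 3,5,6,7,9,10,11,12,13,14,15,17,18,19,20,21,22,23,24,25,26,27,28,29,30,31: 10111111001111111100110000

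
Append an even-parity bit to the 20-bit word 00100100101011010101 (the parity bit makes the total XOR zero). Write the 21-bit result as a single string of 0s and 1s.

XOR of the 20 data bits: 0⊕0⊕1⊕0⊕0⊕1⊕0⊕0⊕1⊕0⊕1⊕0⊕1⊕1⊕0⊕1⊕0⊕1⊕0⊕1 = 1
Parity bit = 1 (so all 21 bits XOR to 0).

001001001010110101011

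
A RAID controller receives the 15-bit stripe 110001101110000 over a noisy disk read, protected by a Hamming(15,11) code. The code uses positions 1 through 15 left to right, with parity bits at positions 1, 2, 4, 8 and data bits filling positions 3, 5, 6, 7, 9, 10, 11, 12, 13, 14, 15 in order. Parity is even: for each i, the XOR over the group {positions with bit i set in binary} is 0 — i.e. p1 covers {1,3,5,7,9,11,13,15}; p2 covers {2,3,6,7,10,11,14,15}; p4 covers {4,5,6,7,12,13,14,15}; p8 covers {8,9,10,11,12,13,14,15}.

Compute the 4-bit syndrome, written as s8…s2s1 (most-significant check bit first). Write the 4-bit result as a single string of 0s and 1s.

1010

s1 (pos 1,3,5,7,9,11,13,15): 1⊕0⊕0⊕1⊕1⊕1⊕0⊕0 = 0
s2 (pos 2,3,6,7,10,11,14,15): 1⊕0⊕1⊕1⊕1⊕1⊕0⊕0 = 1
s4 (pos 4,5,6,7,12,13,14,15): 0⊕0⊕1⊕1⊕0⊕0⊕0⊕0 = 0
s8 (pos 8,9,10,11,12,13,14,15): 0⊕1⊕1⊕1⊕0⊕0⊕0⊕0 = 1
Syndrome s8…s1 = 1010 → error at position 10.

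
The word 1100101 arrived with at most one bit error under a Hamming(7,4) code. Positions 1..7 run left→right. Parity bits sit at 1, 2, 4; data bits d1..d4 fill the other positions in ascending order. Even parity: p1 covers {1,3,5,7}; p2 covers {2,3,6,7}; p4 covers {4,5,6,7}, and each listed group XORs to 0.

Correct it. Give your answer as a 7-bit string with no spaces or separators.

0100101

s1 (pos 1,3,5,7): 1⊕0⊕1⊕1 = 1
s2 (pos 2,3,6,7): 1⊕0⊕0⊕1 = 0
s4 (pos 4,5,6,7): 0⊕1⊕0⊕1 = 0
Syndrome s4…s1 = 001 → error at position 1.
Flip position 1: 1100101 → 0100101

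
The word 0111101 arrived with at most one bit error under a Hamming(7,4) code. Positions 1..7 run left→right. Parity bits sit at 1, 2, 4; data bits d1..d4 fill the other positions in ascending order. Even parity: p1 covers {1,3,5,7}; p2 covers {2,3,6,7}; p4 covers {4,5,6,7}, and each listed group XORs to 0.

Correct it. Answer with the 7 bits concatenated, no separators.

0111100

s1 (pos 1,3,5,7): 0⊕1⊕1⊕1 = 1
s2 (pos 2,3,6,7): 1⊕1⊕0⊕1 = 1
s4 (pos 4,5,6,7): 1⊕1⊕0⊕1 = 1
Syndrome s4…s1 = 111 → error at position 7.
Flip position 7: 0111101 → 0111100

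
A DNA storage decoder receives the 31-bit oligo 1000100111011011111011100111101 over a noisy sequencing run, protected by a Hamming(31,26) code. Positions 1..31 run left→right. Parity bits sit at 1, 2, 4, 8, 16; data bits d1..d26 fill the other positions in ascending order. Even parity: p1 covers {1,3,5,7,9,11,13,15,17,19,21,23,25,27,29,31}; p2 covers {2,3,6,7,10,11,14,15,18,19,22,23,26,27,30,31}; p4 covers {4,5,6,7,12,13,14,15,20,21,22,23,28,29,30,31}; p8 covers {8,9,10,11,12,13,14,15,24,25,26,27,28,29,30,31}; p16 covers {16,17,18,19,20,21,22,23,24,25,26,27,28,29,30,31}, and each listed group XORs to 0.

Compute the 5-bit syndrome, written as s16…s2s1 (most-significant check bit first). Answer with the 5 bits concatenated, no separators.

01010

s1 (pos 1,3,5,7,9,11,13,15,17,19,21,23,25,27,29,31): 1⊕0⊕1⊕0⊕1⊕0⊕1⊕1⊕1⊕1⊕1⊕1⊕0⊕1⊕1⊕1 = 0
s2 (pos 2,3,6,7,10,11,14,15,18,19,22,23,26,27,30,31): 0⊕0⊕0⊕0⊕1⊕0⊕0⊕1⊕1⊕1⊕1⊕1⊕1⊕1⊕0⊕1 = 1
s4 (pos 4,5,6,7,12,13,14,15,20,21,22,23,28,29,30,31): 0⊕1⊕0⊕0⊕1⊕1⊕0⊕1⊕0⊕1⊕1⊕1⊕1⊕1⊕0⊕1 = 0
s8 (pos 8,9,10,11,12,13,14,15,24,25,26,27,28,29,30,31): 1⊕1⊕1⊕0⊕1⊕1⊕0⊕1⊕0⊕0⊕1⊕1⊕1⊕1⊕0⊕1 = 1
s16 (pos 16,17,18,19,20,21,22,23,24,25,26,27,28,29,30,31): 1⊕1⊕1⊕1⊕0⊕1⊕1⊕1⊕0⊕0⊕1⊕1⊕1⊕1⊕0⊕1 = 0
Syndrome s16…s1 = 01010 → error at position 10.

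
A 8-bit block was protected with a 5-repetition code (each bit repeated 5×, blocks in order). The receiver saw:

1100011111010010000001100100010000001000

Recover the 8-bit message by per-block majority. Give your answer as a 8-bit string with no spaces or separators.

01000000

Block 1 (11000): 2 ones → 0
Block 2 (11111): 5 ones → 1
Block 3 (01001): 2 ones → 0
Block 4 (00000): 0 ones → 0
Block 5 (01100): 2 ones → 0
Block 6 (10001): 2 ones → 0
Block 7 (00000): 0 ones → 0
Block 8 (01000): 1 one → 0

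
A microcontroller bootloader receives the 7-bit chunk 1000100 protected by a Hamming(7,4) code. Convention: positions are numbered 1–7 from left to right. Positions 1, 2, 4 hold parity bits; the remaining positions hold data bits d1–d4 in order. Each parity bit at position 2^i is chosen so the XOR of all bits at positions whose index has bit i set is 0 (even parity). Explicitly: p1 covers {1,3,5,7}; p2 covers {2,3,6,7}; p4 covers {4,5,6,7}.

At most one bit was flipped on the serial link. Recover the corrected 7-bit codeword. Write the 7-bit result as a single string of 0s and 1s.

s1 (pos 1,3,5,7): 1⊕0⊕1⊕0 = 0
s2 (pos 2,3,6,7): 0⊕0⊕0⊕0 = 0
s4 (pos 4,5,6,7): 0⊕1⊕0⊕0 = 1
Syndrome s4…s1 = 100 → error at position 4.
Flip position 4: 1000100 → 1001100

1001100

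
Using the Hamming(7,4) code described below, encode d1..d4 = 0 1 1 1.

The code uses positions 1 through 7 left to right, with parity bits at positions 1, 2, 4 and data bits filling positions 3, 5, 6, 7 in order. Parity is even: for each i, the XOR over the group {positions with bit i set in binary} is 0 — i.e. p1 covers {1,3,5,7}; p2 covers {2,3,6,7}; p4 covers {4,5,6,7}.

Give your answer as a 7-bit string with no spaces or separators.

0001111

Place data at non-parity positions: p1 p2 0 p4 1 1 1
p1 (pos 1,3,5,7): XOR of data positions = 0⊕1⊕1 = 0
p2 (pos 2,3,6,7): XOR of data positions = 0⊕1⊕1 = 0
p4 (pos 4,5,6,7): XOR of data positions = 1⊕1⊕1 = 1
Codeword: 0001111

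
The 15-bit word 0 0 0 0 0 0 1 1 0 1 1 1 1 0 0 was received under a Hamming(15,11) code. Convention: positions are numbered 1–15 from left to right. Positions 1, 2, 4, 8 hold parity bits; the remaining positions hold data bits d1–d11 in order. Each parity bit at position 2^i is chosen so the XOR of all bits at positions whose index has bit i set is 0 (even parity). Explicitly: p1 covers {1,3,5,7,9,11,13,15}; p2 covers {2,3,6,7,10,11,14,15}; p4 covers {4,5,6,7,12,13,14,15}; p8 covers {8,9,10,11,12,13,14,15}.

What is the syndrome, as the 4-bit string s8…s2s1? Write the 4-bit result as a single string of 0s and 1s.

s1 (pos 1,3,5,7,9,11,13,15): 0⊕0⊕0⊕1⊕0⊕1⊕1⊕0 = 1
s2 (pos 2,3,6,7,10,11,14,15): 0⊕0⊕0⊕1⊕1⊕1⊕0⊕0 = 1
s4 (pos 4,5,6,7,12,13,14,15): 0⊕0⊕0⊕1⊕1⊕1⊕0⊕0 = 1
s8 (pos 8,9,10,11,12,13,14,15): 1⊕0⊕1⊕1⊕1⊕1⊕0⊕0 = 1
Syndrome s8…s1 = 1111 → error at position 15.

1111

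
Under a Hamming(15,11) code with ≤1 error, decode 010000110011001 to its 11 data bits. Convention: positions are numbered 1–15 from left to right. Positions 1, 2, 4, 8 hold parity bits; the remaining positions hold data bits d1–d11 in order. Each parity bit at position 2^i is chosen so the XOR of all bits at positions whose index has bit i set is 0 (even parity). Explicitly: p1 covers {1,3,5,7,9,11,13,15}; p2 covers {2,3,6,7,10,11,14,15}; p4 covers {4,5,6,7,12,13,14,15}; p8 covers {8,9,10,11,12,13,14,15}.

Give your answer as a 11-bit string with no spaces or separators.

s1 (pos 1,3,5,7,9,11,13,15): 0⊕0⊕0⊕1⊕0⊕1⊕0⊕1 = 1
s2 (pos 2,3,6,7,10,11,14,15): 1⊕0⊕0⊕1⊕0⊕1⊕0⊕1 = 0
s4 (pos 4,5,6,7,12,13,14,15): 0⊕0⊕0⊕1⊕1⊕0⊕0⊕1 = 1
s8 (pos 8,9,10,11,12,13,14,15): 1⊕0⊕0⊕1⊕1⊕0⊕0⊕1 = 0
Syndrome s8…s1 = 0101 → error at position 5.
Flip position 5: 010000110011001 → 010010110011001
Read data bits from positions 3,5,6,7,9,10,11,12,13,14,15: 01010011001

01010011001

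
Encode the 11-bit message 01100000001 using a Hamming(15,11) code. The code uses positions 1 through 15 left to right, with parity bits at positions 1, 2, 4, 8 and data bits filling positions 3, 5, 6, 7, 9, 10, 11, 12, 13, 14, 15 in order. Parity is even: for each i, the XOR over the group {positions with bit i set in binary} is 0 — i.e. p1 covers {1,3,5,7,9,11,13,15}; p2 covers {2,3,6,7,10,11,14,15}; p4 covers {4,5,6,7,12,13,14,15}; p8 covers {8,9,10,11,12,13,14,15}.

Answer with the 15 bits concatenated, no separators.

000111010000001

Place data at non-parity positions: p1 p2 0 p4 1 1 0 p8 0 0 0 0 0 0 1
p1 (pos 1,3,5,7,9,11,13,15): XOR of data positions = 0⊕1⊕0⊕0⊕0⊕0⊕1 = 0
p2 (pos 2,3,6,7,10,11,14,15): XOR of data positions = 0⊕1⊕0⊕0⊕0⊕0⊕1 = 0
p4 (pos 4,5,6,7,12,13,14,15): XOR of data positions = 1⊕1⊕0⊕0⊕0⊕0⊕1 = 1
p8 (pos 8,9,10,11,12,13,14,15): XOR of data positions = 0⊕0⊕0⊕0⊕0⊕0⊕1 = 1
Codeword: 000111010000001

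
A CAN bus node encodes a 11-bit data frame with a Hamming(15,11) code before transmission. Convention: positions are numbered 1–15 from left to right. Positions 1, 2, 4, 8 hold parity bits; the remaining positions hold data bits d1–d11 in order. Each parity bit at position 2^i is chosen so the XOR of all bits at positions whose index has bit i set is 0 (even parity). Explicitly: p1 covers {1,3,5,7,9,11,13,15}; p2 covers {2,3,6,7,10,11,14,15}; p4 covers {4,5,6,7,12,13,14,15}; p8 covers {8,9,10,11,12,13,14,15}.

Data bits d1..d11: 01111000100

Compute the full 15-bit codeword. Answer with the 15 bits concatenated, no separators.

Place data at non-parity positions: p1 p2 0 p4 1 1 1 p8 1 0 0 0 1 0 0
p1 (pos 1,3,5,7,9,11,13,15): XOR of data positions = 0⊕1⊕1⊕1⊕0⊕1⊕0 = 0
p2 (pos 2,3,6,7,10,11,14,15): XOR of data positions = 0⊕1⊕1⊕0⊕0⊕0⊕0 = 0
p4 (pos 4,5,6,7,12,13,14,15): XOR of data positions = 1⊕1⊕1⊕0⊕1⊕0⊕0 = 0
p8 (pos 8,9,10,11,12,13,14,15): XOR of data positions = 1⊕0⊕0⊕0⊕1⊕0⊕0 = 0
Codeword: 000011101000100

000011101000100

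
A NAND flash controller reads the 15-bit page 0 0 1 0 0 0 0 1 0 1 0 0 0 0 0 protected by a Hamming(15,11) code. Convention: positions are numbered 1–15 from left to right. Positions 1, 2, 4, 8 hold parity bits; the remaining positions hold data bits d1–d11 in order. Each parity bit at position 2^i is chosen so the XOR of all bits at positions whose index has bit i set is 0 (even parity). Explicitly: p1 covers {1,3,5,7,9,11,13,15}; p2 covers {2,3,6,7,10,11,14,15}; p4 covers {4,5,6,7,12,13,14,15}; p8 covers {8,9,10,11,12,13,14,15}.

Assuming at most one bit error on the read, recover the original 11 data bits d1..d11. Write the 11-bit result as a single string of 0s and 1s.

10000100000

s1 (pos 1,3,5,7,9,11,13,15): 0⊕1⊕0⊕0⊕0⊕0⊕0⊕0 = 1
s2 (pos 2,3,6,7,10,11,14,15): 0⊕1⊕0⊕0⊕1⊕0⊕0⊕0 = 0
s4 (pos 4,5,6,7,12,13,14,15): 0⊕0⊕0⊕0⊕0⊕0⊕0⊕0 = 0
s8 (pos 8,9,10,11,12,13,14,15): 1⊕0⊕1⊕0⊕0⊕0⊕0⊕0 = 0
Syndrome s8…s1 = 0001 → error at position 1.
Flip position 1: 001000010100000 → 101000010100000
Read data bits from positions 3,5,6,7,9,10,11,12,13,14,15: 10000100000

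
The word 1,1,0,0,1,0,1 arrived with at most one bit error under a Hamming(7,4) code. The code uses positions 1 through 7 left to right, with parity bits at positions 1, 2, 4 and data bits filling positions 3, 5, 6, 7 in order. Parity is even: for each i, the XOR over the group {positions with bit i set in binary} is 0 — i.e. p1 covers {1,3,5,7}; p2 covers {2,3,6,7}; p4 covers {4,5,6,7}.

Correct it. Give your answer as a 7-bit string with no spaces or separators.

s1 (pos 1,3,5,7): 1⊕0⊕1⊕1 = 1
s2 (pos 2,3,6,7): 1⊕0⊕0⊕1 = 0
s4 (pos 4,5,6,7): 0⊕1⊕0⊕1 = 0
Syndrome s4…s1 = 001 → error at position 1.
Flip position 1: 1100101 → 0100101

0100101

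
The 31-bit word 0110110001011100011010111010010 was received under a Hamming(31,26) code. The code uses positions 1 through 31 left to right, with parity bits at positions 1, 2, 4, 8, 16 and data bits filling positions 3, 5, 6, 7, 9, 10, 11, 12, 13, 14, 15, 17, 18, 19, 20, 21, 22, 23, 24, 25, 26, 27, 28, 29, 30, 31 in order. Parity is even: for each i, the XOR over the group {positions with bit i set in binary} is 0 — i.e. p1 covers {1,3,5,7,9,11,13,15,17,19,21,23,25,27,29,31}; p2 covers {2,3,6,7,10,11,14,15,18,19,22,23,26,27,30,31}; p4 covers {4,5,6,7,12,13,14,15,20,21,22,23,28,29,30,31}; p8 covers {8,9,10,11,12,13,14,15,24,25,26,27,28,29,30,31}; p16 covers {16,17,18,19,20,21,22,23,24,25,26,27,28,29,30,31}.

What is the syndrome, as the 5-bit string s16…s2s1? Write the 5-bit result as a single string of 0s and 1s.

s1 (pos 1,3,5,7,9,11,13,15,17,19,21,23,25,27,29,31): 0⊕1⊕1⊕0⊕0⊕0⊕1⊕0⊕0⊕1⊕1⊕1⊕1⊕1⊕0⊕0 = 0
s2 (pos 2,3,6,7,10,11,14,15,18,19,22,23,26,27,30,31): 1⊕1⊕1⊕0⊕1⊕0⊕1⊕0⊕1⊕1⊕0⊕1⊕0⊕1⊕1⊕0 = 0
s4 (pos 4,5,6,7,12,13,14,15,20,21,22,23,28,29,30,31): 0⊕1⊕1⊕0⊕1⊕1⊕1⊕0⊕0⊕1⊕0⊕1⊕0⊕0⊕1⊕0 = 0
s8 (pos 8,9,10,11,12,13,14,15,24,25,26,27,28,29,30,31): 0⊕0⊕1⊕0⊕1⊕1⊕1⊕0⊕1⊕1⊕0⊕1⊕0⊕0⊕1⊕0 = 0
s16 (pos 16,17,18,19,20,21,22,23,24,25,26,27,28,29,30,31): 0⊕0⊕1⊕1⊕0⊕1⊕0⊕1⊕1⊕1⊕0⊕1⊕0⊕0⊕1⊕0 = 0
Syndrome s16…s1 = 00000 → no error.

00000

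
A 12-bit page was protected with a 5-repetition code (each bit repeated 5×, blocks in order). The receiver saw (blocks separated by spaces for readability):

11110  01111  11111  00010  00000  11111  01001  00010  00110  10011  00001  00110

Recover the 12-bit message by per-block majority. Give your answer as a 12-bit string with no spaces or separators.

Block 1 (11110): 4 ones → 1
Block 2 (01111): 4 ones → 1
Block 3 (11111): 5 ones → 1
Block 4 (00010): 1 one → 0
Block 5 (00000): 0 ones → 0
Block 6 (11111): 5 ones → 1
Block 7 (01001): 2 ones → 0
Block 8 (00010): 1 one → 0
Block 9 (00110): 2 ones → 0
Block 10 (10011): 3 ones → 1
Block 11 (00001): 1 one → 0
Block 12 (00110): 2 ones → 0

111001000100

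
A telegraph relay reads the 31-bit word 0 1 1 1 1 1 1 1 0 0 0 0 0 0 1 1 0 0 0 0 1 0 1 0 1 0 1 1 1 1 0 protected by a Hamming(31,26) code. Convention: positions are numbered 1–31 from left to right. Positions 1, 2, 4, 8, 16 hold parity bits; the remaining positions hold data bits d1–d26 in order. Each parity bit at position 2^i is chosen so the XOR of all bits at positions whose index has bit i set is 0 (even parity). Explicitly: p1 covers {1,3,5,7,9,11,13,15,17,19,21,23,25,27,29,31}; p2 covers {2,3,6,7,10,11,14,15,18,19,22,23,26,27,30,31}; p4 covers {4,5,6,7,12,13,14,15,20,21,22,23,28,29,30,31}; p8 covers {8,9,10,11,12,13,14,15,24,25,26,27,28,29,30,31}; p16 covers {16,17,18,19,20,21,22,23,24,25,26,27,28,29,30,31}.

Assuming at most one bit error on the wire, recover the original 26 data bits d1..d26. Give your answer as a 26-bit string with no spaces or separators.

s1 (pos 1,3,5,7,9,11,13,15,17,19,21,23,25,27,29,31): 0⊕1⊕1⊕1⊕0⊕0⊕0⊕1⊕0⊕0⊕1⊕1⊕1⊕1⊕1⊕0 = 1
s2 (pos 2,3,6,7,10,11,14,15,18,19,22,23,26,27,30,31): 1⊕1⊕1⊕1⊕0⊕0⊕0⊕1⊕0⊕0⊕0⊕1⊕0⊕1⊕1⊕0 = 0
s4 (pos 4,5,6,7,12,13,14,15,20,21,22,23,28,29,30,31): 1⊕1⊕1⊕1⊕0⊕0⊕0⊕1⊕0⊕1⊕0⊕1⊕1⊕1⊕1⊕0 = 0
s8 (pos 8,9,10,11,12,13,14,15,24,25,26,27,28,29,30,31): 1⊕0⊕0⊕0⊕0⊕0⊕0⊕1⊕0⊕1⊕0⊕1⊕1⊕1⊕1⊕0 = 1
s16 (pos 16,17,18,19,20,21,22,23,24,25,26,27,28,29,30,31): 1⊕0⊕0⊕0⊕0⊕1⊕0⊕1⊕0⊕1⊕0⊕1⊕1⊕1⊕1⊕0 = 0
Syndrome s16…s1 = 01001 → error at position 9.
Flip position 9: 0111111100000011000010101011110 → 0111111110000011000010101011110
Read data bits from positions 3,5,6,7,9,10,11,12,13,14,15,17,18,19,20,21,22,23,24,25,26,27,28,29,30,31: 11111000001000010101011110

11111000001000010101011110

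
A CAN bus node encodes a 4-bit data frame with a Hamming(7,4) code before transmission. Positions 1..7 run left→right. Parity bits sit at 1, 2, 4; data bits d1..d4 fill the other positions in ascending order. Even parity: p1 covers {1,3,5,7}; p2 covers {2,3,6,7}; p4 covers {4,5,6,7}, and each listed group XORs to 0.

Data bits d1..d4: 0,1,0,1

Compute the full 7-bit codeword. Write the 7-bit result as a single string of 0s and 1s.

0100101

Place data at non-parity positions: p1 p2 0 p4 1 0 1
p1 (pos 1,3,5,7): XOR of data positions = 0⊕1⊕1 = 0
p2 (pos 2,3,6,7): XOR of data positions = 0⊕0⊕1 = 1
p4 (pos 4,5,6,7): XOR of data positions = 1⊕0⊕1 = 0
Codeword: 0100101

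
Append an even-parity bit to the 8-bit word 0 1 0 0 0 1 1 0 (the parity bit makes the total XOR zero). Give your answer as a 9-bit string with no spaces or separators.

XOR of the 8 data bits: 0⊕1⊕0⊕0⊕0⊕1⊕1⊕0 = 1
Parity bit = 1 (so all 9 bits XOR to 0).

010001101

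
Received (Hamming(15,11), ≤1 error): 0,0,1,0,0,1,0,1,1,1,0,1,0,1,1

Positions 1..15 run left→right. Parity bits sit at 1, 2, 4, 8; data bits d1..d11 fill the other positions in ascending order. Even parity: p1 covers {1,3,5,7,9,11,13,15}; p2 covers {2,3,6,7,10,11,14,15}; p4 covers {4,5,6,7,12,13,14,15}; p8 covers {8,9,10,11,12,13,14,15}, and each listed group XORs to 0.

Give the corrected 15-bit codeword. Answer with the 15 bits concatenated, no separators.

s1 (pos 1,3,5,7,9,11,13,15): 0⊕1⊕0⊕0⊕1⊕0⊕0⊕1 = 1
s2 (pos 2,3,6,7,10,11,14,15): 0⊕1⊕1⊕0⊕1⊕0⊕1⊕1 = 1
s4 (pos 4,5,6,7,12,13,14,15): 0⊕0⊕1⊕0⊕1⊕0⊕1⊕1 = 0
s8 (pos 8,9,10,11,12,13,14,15): 1⊕1⊕1⊕0⊕1⊕0⊕1⊕1 = 0
Syndrome s8…s1 = 0011 → error at position 3.
Flip position 3: 001001011101011 → 000001011101011

000001011101011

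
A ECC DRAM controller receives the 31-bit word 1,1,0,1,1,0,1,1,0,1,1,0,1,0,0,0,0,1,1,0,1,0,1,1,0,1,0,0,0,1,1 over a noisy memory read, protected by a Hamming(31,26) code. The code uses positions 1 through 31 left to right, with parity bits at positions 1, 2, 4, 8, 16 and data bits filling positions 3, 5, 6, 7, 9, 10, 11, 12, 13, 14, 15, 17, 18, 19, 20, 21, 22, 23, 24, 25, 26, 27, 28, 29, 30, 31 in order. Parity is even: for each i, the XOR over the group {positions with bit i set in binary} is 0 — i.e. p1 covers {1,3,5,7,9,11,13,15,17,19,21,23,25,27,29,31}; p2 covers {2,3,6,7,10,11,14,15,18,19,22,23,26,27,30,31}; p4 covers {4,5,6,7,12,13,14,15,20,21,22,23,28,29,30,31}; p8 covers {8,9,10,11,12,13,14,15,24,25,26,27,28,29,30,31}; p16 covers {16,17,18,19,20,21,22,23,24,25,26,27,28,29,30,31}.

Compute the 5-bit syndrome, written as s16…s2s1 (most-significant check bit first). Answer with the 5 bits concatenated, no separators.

00001

s1 (pos 1,3,5,7,9,11,13,15,17,19,21,23,25,27,29,31): 1⊕0⊕1⊕1⊕0⊕1⊕1⊕0⊕0⊕1⊕1⊕1⊕0⊕0⊕0⊕1 = 1
s2 (pos 2,3,6,7,10,11,14,15,18,19,22,23,26,27,30,31): 1⊕0⊕0⊕1⊕1⊕1⊕0⊕0⊕1⊕1⊕0⊕1⊕1⊕0⊕1⊕1 = 0
s4 (pos 4,5,6,7,12,13,14,15,20,21,22,23,28,29,30,31): 1⊕1⊕0⊕1⊕0⊕1⊕0⊕0⊕0⊕1⊕0⊕1⊕0⊕0⊕1⊕1 = 0
s8 (pos 8,9,10,11,12,13,14,15,24,25,26,27,28,29,30,31): 1⊕0⊕1⊕1⊕0⊕1⊕0⊕0⊕1⊕0⊕1⊕0⊕0⊕0⊕1⊕1 = 0
s16 (pos 16,17,18,19,20,21,22,23,24,25,26,27,28,29,30,31): 0⊕0⊕1⊕1⊕0⊕1⊕0⊕1⊕1⊕0⊕1⊕0⊕0⊕0⊕1⊕1 = 0
Syndrome s16…s1 = 00001 → error at position 1.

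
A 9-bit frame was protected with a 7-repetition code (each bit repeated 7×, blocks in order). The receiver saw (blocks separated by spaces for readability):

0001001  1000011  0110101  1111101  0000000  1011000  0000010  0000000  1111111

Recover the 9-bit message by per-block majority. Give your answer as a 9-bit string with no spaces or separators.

001100001

Block 1 (0001001): 2 ones → 0
Block 2 (1000011): 3 ones → 0
Block 3 (0110101): 4 ones → 1
Block 4 (1111101): 6 ones → 1
Block 5 (0000000): 0 ones → 0
Block 6 (1011000): 3 ones → 0
Block 7 (0000010): 1 one → 0
Block 8 (0000000): 0 ones → 0
Block 9 (1111111): 7 ones → 1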